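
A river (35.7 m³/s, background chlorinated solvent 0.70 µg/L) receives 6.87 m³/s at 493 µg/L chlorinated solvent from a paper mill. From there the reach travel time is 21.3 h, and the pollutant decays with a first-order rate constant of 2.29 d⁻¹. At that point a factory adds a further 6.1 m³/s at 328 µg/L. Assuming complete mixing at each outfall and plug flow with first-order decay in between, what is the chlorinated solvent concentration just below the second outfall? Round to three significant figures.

50.3 µg/L

After mixing, C = (35.70·0.7000 + 6.870·493.0) / 42.57 = 3412/42.57 = 80.15 µg/L; combined flow 42.57 m³/s.
First-order decay: C = 80.15·exp(−k·t) = 80.15·0.1310 = 10.50 µg/L.
At the second outfall, C = (42.57·10.50 + 6.100·328.0) / (42.57 + 6.100) = 50.29 µg/L.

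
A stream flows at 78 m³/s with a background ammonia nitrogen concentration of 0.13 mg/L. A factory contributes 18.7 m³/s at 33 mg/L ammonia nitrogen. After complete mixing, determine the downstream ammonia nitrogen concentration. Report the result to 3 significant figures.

Mass balance: C = (78.00·0.1300 + 18.70·33.00) / 96.70 = 627.2/96.70 = 6.486 mg/L.

6.49 mg/L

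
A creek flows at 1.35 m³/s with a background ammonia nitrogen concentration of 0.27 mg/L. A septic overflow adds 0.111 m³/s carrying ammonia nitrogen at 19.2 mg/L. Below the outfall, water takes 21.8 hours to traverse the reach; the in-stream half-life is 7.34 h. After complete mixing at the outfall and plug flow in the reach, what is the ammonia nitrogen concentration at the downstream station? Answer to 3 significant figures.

Mixed concentration C = ΣQC/ΣQ = (1.350·0.2700 + 0.1110·19.20) / 1.461 = 2.496/1.461 = 1.708 mg/L.
Half-life 7.34 h → k = ln 2 / 7.34 = 0.09443 h⁻¹ = 2.266 d⁻¹.
After decay, C = 1.708 × e^(−kt) = 1.708 × 0.1276 = 0.2180 mg/L.

0.218 mg/L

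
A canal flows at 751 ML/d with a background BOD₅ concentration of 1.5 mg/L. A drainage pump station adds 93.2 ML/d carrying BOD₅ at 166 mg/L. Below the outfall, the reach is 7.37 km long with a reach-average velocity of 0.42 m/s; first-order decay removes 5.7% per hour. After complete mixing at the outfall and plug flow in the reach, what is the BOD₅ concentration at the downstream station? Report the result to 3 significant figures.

14.8 mg/L

Mixed concentration C = ΣQC/ΣQ = (751.0·1.500 + 93.20·166.0) / 844.2 = 16600/844.2 = 19.66 mg/L.
Travel time t = 7.37·1000 / 0.42 = 17550 s = 4.874 h.
5.7%/h lost → k = −ln(1 − 0.057) = 0.05869 h⁻¹.
First-order decay: C = 19.66·exp(−k·t) = 19.66·0.7512 = 14.77 mg/L.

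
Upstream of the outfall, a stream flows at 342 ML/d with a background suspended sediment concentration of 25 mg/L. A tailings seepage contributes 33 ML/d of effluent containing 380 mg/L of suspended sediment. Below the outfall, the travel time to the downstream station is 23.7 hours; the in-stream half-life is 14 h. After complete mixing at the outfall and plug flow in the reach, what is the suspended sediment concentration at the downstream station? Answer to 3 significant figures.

17.4 mg/L

Flow-weighted average: C = (342.0·25.00 + 33.00·380.0) / 375.0 = 21090/375.0 = 56.24 mg/L.
Half-life 14 h → k = ln 2 / 14 = 0.04951 h⁻¹ = 1.188 d⁻¹.
Applying C = C₀e^(−kt): 56.24 × 0.3093 = 17.40 mg/L.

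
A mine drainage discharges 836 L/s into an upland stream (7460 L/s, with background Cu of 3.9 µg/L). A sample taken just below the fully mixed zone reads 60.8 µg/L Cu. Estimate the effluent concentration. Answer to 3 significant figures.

569 µg/L

Mass balance: 7460·3.900 + 836.0·Cₑ = 8296·60.80
→ Cₑ = (8296·60.80 − 7460·3.900) / 836.0 = 568.5 µg/L.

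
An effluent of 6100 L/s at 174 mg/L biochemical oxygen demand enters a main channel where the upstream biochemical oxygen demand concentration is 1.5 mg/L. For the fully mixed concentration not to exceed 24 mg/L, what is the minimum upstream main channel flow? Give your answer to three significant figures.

Set C_mix = 24: (Q·1.500 + 6100·174.0) / (Q + 6100) = 24
→ Q = 6100·(174.0 − 24)/(24 − 1.500) = 40670 L/s.

40700 L/s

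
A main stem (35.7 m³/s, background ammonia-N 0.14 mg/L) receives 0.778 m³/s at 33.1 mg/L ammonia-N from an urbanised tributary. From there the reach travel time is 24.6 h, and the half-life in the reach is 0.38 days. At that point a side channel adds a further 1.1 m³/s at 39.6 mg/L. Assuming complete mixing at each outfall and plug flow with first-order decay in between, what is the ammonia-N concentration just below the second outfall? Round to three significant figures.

1.29 mg/L

Mass balance: C = (35.70·0.1400 + 0.7780·33.10) / 36.48 = 30.75/36.48 = 0.8430 mg/L; combined flow 36.48 m³/s.
Half-life 0.38 d → k = ln 2 / 0.38 = 1.824 d⁻¹.
First-order decay: C = 0.8430·exp(−k·t) = 0.8430·0.1542 = 0.1300 mg/L.
At the second outfall, C = (36.48·0.1300 + 1.100·39.60) / (36.48 + 1.100) = 1.285 mg/L.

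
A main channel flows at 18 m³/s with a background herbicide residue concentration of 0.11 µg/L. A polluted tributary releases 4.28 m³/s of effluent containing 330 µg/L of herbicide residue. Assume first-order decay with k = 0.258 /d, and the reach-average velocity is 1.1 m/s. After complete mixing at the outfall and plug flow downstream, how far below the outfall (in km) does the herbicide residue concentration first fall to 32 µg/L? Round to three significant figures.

252 km

Mixed concentration C = ΣQC/ΣQ = (18.00·0.1100 + 4.280·330.0) / 22.28 = 1414/22.28 = 63.48 µg/L.
Set 63.48·exp(−k·t) = 32 → t = ln(63.48/32)/k = 229400 s = 63.72 h.
Distance = v·t = 1.1·229400 = 252300 m = 252.3 km.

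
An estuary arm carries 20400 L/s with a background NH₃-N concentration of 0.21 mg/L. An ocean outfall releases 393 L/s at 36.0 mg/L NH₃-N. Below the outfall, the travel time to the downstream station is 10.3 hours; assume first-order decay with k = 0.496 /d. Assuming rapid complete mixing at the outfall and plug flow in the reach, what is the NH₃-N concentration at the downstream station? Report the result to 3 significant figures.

Mixed concentration C = ΣQC/ΣQ = (20400·0.2100 + 393.0·36.00) / 20790 = 18430/20790 = 0.8865 mg/L.
First-order decay: C = 0.8865·exp(−k·t) = 0.8865·0.8083 = 0.7165 mg/L.

0.716 mg/L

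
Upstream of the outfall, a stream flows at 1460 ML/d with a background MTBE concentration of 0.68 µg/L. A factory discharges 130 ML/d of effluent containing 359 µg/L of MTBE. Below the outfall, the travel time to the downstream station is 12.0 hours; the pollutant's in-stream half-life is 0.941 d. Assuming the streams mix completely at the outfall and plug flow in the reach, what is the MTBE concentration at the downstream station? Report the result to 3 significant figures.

20.7 µg/L

After mixing, C = (1460·0.6800 + 130.0·359.0) / 1590 = 47660/1590 = 29.98 µg/L.
Half-life 0.941 d → k = ln 2 / 0.941 = 0.7366 d⁻¹.
After decay, C = 29.98 × e^(−kt) = 29.98 × 0.6919 = 20.74 µg/L.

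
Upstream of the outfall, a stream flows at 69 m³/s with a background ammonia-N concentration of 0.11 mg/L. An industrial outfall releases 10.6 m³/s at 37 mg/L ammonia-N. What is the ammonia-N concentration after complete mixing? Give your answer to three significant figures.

5.02 mg/L

Flow-weighted average: C = (69.00·0.1100 + 10.60·37.00) / 79.60 = 399.8/79.60 = 5.022 mg/L.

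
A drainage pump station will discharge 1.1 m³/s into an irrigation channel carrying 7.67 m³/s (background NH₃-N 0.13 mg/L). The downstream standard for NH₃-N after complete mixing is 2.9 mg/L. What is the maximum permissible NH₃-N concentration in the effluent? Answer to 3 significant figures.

22.2 mg/L

At the limit, (Qr·Cr + Qe·Cₑ)/(Qr + Qe) = 2.9:
Cₑ = (8.770·2.9 − 7.670·0.1300) / 1.100 = 22.21 mg/L.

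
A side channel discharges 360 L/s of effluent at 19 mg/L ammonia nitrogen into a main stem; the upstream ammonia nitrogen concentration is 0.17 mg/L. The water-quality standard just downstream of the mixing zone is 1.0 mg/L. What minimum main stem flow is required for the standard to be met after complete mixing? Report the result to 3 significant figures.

7810 L/s

Set C_mix = 1.0: (Q·0.1700 + 360.0·19.00) / (Q + 360.0) = 1.0
→ Q = 360.0·(19.00 − 1.0)/(1.0 − 0.1700) = 7807 L/s.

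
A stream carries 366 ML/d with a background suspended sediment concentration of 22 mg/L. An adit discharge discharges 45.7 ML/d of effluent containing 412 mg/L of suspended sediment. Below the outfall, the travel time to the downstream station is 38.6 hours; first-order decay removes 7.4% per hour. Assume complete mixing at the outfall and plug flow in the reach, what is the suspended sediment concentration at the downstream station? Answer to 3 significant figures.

After mixing, C = (366.0·22.00 + 45.70·412.0) / 411.7 = 26880/411.7 = 65.29 mg/L.
7.4%/h lost → k = −ln(1 − 0.074) = 0.07688 h⁻¹.
Applying C = C₀e^(−kt): 65.29 × 0.05143 = 3.358 mg/L.

3.36 mg/L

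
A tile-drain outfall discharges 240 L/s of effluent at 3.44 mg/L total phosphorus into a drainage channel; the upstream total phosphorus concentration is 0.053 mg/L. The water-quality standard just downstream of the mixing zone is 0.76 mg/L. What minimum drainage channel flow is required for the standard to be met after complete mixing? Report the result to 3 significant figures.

Set C_mix = 0.76: (Q·0.05300 + 240.0·3.440) / (Q + 240.0) = 0.76
→ Q = 240.0·(3.440 − 0.76)/(0.76 − 0.05300) = 909.8 L/s.

910 L/s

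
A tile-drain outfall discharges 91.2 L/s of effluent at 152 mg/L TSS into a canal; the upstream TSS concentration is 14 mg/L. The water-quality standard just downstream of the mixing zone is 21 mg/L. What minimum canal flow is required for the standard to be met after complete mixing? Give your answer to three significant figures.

Set C_mix = 21: (Q·14.00 + 91.20·152.0) / (Q + 91.20) = 21
→ Q = 91.20·(152.0 − 21)/(21 − 14.00) = 1707 L/s.

1710 L/s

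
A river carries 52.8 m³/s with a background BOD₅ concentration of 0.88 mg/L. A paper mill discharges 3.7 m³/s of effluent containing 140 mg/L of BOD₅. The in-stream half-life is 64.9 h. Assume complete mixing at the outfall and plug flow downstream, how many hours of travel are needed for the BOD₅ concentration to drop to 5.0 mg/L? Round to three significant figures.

Conservation of mass: C = (52.80·0.8800 + 3.700·140.0) / 56.50 = 564.5/56.50 = 9.991 mg/L.
Half-life 64.9 h → k = ln 2 / 64.9 = 0.01068 h⁻¹ = 0.2563 d⁻¹.
9.991·exp(−k·t) = 5.0 → t = ln(9.991/5.0)/k = 233300 s = 64.81 h.

64.8 h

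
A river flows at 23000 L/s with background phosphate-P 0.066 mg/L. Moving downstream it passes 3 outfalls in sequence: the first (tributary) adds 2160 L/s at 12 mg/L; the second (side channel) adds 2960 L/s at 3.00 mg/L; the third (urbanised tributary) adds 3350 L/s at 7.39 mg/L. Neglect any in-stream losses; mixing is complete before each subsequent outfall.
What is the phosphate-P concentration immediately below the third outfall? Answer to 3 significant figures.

1.94 mg/L

Outfall 1: combined Q = 25160 L/s; C = (23000·0.06600 + 2160·12.00)/25160 = 1.091 mg/L.
Outfall 2: combined Q = 28120 L/s; C = (25160·1.091 + 2960·3.000)/28120 = 1.292 mg/L.
Outfall 3: combined Q = 31470 L/s; C = (28120·1.292 + 3350·7.390)/31470 = 1.941 mg/L.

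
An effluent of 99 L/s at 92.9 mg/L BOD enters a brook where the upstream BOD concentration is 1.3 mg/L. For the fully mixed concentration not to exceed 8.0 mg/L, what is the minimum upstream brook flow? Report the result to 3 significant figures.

1250 L/s

Set C_mix = 8.0: (Q·1.300 + 99.00·92.90) / (Q + 99.00) = 8.0
→ Q = 99.00·(92.90 − 8.0)/(8.0 − 1.300) = 1254 L/s.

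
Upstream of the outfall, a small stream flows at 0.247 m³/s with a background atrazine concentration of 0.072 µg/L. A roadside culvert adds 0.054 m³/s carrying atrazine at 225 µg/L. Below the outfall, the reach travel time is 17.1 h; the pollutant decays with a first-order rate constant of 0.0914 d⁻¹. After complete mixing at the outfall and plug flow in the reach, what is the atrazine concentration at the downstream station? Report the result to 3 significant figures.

Mass balance: C = (0.2470·0.07200 + 0.05400·225.0) / 0.3010 = 12.17/0.3010 = 40.42 µg/L.
Applying C = C₀e^(−kt): 40.42 × 0.9370 = 37.88 µg/L.

37.9 µg/L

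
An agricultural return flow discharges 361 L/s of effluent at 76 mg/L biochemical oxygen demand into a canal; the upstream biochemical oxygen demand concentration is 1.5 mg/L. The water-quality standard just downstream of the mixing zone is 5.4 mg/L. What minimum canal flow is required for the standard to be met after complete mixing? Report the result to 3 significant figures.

6540 L/s

Set C_mix = 5.4: (Q·1.500 + 361.0·76.00) / (Q + 361.0) = 5.4
→ Q = 361.0·(76.00 − 5.4)/(5.4 − 1.500) = 6535 L/s.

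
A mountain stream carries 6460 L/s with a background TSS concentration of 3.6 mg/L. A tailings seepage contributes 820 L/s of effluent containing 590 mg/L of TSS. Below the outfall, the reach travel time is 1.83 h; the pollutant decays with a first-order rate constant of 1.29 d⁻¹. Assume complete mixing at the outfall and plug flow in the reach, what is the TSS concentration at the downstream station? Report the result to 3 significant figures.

Mixed concentration C = ΣQC/ΣQ = (6460·3.600 + 820.0·590.0) / 7280 = 507100/7280 = 69.65 mg/L.
After decay, C = 69.65 × e^(−kt) = 69.65 × 0.9063 = 63.13 mg/L.

63.1 mg/L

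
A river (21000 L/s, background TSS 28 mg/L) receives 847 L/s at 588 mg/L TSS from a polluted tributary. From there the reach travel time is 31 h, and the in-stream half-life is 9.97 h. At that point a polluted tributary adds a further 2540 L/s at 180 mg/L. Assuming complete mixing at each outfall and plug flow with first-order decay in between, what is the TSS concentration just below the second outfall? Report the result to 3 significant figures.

Conservation of mass: C = (21000·28.00 + 847.0·588.0) / 21850 = 1086000/21850 = 49.71 mg/L; combined flow 21850 L/s.
Half-life 9.97 h → k = ln 2 / 9.97 = 0.06952 h⁻¹ = 1.669 d⁻¹.
First-order decay: C = 49.71·exp(−k·t) = 49.71·0.1159 = 5.760 mg/L.
At the second outfall, C = (21850·5.760 + 2540·180.0) / (21850 + 2540) = 23.91 mg/L.

23.9 mg/L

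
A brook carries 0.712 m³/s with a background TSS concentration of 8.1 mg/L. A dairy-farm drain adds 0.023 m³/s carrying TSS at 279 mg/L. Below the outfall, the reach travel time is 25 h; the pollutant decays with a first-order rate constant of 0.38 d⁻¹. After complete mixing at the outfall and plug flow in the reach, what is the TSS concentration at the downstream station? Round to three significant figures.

11.2 mg/L

Conservation of mass: C = (0.7120·8.100 + 0.02300·279.0) / 0.7350 = 12.18/0.7350 = 16.58 mg/L.
Applying C = C₀e^(−kt): 16.58 × 0.6731 = 11.16 mg/L.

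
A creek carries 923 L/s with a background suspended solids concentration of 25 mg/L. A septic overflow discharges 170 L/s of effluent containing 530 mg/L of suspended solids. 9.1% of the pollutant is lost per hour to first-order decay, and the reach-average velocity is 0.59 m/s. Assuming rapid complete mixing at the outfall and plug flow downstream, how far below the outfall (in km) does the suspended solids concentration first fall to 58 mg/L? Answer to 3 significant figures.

12.9 km

Mixed concentration C = ΣQC/ΣQ = (923.0·25.00 + 170.0·530.0) / 1093 = 113200/1093 = 103.5 mg/L.
9.1%/h lost → k = −ln(1 − 0.091) = 0.09541 h⁻¹.
Set 103.5·exp(−k·t) = 58 → t = ln(103.5/58)/k = 21870 s = 6.074 h.
Distance = v·t = 0.59·21870 = 12900 m = 12.90 km.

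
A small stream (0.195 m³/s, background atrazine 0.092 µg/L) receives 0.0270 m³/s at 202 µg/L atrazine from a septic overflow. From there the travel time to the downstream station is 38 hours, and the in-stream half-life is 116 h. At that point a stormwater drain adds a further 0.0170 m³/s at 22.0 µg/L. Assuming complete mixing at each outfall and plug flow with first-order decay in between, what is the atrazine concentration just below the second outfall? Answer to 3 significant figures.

19.8 µg/L

Mixed concentration C = ΣQC/ΣQ = (0.1950·0.09200 + 0.02700·202.0) / 0.2220 = 5.472/0.2220 = 24.65 µg/L; combined flow 0.2220 m³/s.
Half-life 116 h → k = ln 2 / 116 = 0.005975 h⁻¹ = 0.1434 d⁻¹.
After decay, C = 24.65 × e^(−kt) = 24.65 × 0.7969 = 19.64 µg/L.
Second outfall: C = (0.2220·19.64 + 0.01700·22.00)/0.2390 = 19.81 µg/L.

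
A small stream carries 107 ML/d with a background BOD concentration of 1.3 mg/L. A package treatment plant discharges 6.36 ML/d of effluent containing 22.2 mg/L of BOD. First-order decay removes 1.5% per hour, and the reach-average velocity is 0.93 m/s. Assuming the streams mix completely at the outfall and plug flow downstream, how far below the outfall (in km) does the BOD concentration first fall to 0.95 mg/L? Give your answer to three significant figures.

212 km

Mass balance: C = (107.0·1.300 + 6.360·22.20) / 113.4 = 280.3/113.4 = 2.473 mg/L.
1.5%/h lost → k = −ln(1 − 0.015) = 0.01511 h⁻¹.
Set 2.473·exp(−k·t) = 0.95 → t = ln(2.473/0.95)/k = 227800 s = 63.29 h.
Distance = v·t = 0.93·227800 = 211900 m = 211.9 km.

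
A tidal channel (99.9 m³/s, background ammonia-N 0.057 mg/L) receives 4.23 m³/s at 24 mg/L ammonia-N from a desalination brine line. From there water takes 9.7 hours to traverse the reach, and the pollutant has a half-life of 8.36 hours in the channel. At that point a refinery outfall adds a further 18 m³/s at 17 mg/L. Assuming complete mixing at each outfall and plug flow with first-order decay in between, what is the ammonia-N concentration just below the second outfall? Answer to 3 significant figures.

Flow-weighted average: C = (99.90·0.05700 + 4.230·24.00) / 104.1 = 107.2/104.1 = 1.030 mg/L; combined flow 104.1 m³/s.
Half-life 8.36 h → k = ln 2 / 8.36 = 0.08291 h⁻¹ = 1.990 d⁻¹.
Applying C = C₀e^(−kt): 1.030 × 0.4474 = 0.4607 mg/L.
Second outfall: C = (104.1·0.4607 + 18.00·17.00)/122.1 = 2.898 mg/L.

2.90 mg/L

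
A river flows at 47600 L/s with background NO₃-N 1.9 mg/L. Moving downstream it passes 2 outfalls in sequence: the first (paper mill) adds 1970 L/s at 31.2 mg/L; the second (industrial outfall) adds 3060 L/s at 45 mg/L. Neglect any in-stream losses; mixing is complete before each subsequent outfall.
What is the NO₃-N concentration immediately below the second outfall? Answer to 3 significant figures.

After outfall 1: Q = 47600 + 1970 = 49570 L/s; C = (47600·1.900 + 1970·31.20)/49570 = 3.064 mg/L.
After outfall 2: Q = 49570 + 3060 = 52630 L/s; C = (49570·3.064 + 3060·45.00)/52630 = 5.503 mg/L.

5.50 mg/L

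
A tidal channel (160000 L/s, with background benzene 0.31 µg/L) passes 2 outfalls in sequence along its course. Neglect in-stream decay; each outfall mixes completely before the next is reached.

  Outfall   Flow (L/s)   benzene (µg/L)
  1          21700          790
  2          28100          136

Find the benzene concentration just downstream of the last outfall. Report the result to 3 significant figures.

100 µg/L

After outfall 1: Q = 160000 + 21700 = 181700 L/s; C = (160000·0.3100 + 21700·790.0)/181700 = 94.62 µg/L.
After outfall 2: Q = 181700 + 28100 = 209800 L/s; C = (181700·94.62 + 28100·136.0)/209800 = 100.2 µg/L.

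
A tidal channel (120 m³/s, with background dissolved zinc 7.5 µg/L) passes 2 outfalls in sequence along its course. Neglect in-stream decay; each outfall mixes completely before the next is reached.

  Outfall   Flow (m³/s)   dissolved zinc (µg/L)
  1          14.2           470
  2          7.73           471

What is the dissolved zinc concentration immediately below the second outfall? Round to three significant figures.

Outfall 1: combined Q = 134.2 m³/s; C = (120.0·7.500 + 14.20·470.0)/134.2 = 56.44 µg/L.
Outfall 2: combined Q = 141.9 m³/s; C = (134.2·56.44 + 7.730·471.0)/141.9 = 79.02 µg/L.

79.0 µg/L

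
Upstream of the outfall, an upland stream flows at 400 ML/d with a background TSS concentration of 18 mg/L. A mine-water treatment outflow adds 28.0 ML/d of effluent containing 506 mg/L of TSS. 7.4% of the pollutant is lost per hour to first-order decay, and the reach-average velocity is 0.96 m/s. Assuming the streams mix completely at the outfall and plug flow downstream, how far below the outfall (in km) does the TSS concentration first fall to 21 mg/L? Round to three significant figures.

Mass balance: C = (400.0·18.00 + 28.00·506.0) / 428.0 = 21370/428.0 = 49.93 mg/L.
7.4%/h lost → k = −ln(1 − 0.074) = 0.07688 h⁻¹.
Set 49.93·exp(−k·t) = 21 → t = ln(49.93/21)/k = 40550 s = 11.26 h.
Distance = v·t = 0.96·40550 = 38930 m = 38.93 km.

38.9 km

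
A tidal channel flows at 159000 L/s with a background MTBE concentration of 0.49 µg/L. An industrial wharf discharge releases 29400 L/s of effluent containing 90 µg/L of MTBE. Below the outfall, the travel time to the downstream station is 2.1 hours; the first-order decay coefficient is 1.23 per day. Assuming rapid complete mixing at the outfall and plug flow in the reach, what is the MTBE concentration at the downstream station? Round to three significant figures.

13.0 µg/L

Mass balance: C = (159000·0.4900 + 29400·90.00) / 188400 = 2724000/188400 = 14.46 µg/L.
Decay over the reach: 14.46·exp(−kt) = 14.46·0.8980 = 12.98 µg/L.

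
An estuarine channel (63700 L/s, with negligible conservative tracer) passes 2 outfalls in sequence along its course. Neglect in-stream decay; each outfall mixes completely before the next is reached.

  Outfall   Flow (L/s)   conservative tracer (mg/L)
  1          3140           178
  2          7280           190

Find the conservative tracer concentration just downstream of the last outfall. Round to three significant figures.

Below outfall 1: Q → 66840 L/s, C = (63700·0 + 3140·178.0)/66840 = 8.362 mg/L.
Below outfall 2: Q → 74120 L/s, C = (66840·8.362 + 7280·190.0)/74120 = 26.20 mg/L.

26.2 mg/L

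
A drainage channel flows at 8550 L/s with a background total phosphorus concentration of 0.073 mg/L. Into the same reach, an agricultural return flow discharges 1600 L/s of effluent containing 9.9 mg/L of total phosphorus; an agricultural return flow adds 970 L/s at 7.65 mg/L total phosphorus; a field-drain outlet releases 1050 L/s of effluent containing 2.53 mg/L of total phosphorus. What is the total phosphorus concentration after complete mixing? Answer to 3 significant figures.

2.18 mg/L

Conservation of mass: C = (8550·0.07300 + 1600·9.900 + 970.0·7.650 + 1050·2.530) / 12170 = 26540/12170 = 2.181 mg/L.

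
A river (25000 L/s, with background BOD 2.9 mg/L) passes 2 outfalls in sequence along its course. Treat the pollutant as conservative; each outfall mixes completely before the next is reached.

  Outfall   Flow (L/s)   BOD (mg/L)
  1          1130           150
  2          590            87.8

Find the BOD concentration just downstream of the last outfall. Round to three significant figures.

11.0 mg/L

After outfall 1: Q = 25000 + 1130 = 26130 L/s; C = (25000·2.900 + 1130·150.0)/26130 = 9.261 mg/L.
After outfall 2: Q = 26130 + 590.0 = 26720 L/s; C = (26130·9.261 + 590.0·87.80)/26720 = 11.00 mg/L.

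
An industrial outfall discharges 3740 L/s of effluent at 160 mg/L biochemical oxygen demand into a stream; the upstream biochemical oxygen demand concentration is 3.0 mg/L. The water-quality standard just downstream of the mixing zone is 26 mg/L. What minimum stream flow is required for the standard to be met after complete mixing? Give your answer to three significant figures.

21800 L/s

Set C_mix = 26: (Q·3.000 + 3740·160.0) / (Q + 3740) = 26
→ Q = 3740·(160.0 − 26)/(26 − 3.000) = 21790 L/s.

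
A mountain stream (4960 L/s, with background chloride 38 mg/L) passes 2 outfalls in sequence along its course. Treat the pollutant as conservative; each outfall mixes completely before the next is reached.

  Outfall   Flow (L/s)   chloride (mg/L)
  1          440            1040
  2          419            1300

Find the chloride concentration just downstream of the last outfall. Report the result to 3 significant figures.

205 mg/L

Outfall 1: combined Q = 5400 L/s; C = (4960·38.00 + 440.0·1040)/5400 = 119.6 mg/L.
Outfall 2: combined Q = 5819 L/s; C = (5400·119.6 + 419.0·1300)/5819 = 204.6 mg/L.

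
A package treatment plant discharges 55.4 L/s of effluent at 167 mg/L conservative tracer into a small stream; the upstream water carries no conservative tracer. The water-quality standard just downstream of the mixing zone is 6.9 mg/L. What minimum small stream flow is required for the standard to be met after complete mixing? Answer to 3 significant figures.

Set C_mix = 6.9: (Q·0 + 55.40·167.0) / (Q + 55.40) = 6.9
→ Q = 55.40·(167.0 − 6.9)/(6.9 − 0) = 1285 L/s.

1290 L/s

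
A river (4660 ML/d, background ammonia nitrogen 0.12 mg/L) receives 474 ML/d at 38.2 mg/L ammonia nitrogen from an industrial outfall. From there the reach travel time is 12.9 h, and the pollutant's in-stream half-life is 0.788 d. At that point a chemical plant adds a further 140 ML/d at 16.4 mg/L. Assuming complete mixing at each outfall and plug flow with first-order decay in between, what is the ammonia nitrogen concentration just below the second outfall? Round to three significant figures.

Flow-weighted average: C = (4660·0.1200 + 474.0·38.20) / 5134 = 18670/5134 = 3.636 mg/L; combined flow 5134 ML/d.
Half-life 0.788 d → k = ln 2 / 0.788 = 0.8796 d⁻¹.
After decay, C = 3.636 × e^(−kt) = 3.636 × 0.6233 = 2.266 mg/L.
Second outfall: C = (5134·2.266 + 140.0·16.40)/5274 = 2.641 mg/L.

2.64 mg/L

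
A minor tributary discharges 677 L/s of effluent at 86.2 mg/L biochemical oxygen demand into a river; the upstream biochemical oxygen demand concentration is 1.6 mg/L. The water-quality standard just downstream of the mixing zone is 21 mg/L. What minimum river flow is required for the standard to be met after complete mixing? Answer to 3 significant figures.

Set C_mix = 21: (Q·1.600 + 677.0·86.20) / (Q + 677.0) = 21
→ Q = 677.0·(86.20 − 21)/(21 − 1.600) = 2275 L/s.

2280 L/s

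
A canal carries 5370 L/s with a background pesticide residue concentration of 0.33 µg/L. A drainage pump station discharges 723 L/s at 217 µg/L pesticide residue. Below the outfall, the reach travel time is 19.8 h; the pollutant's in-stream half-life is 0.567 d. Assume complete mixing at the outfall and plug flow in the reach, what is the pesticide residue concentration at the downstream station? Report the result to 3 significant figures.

9.50 µg/L

Conservation of mass: C = (5370·0.3300 + 723.0·217.0) / 6093 = 158700/6093 = 26.04 µg/L.
Half-life 0.567 d → k = ln 2 / 0.567 = 1.222 d⁻¹.
Applying C = C₀e^(−kt): 26.04 × 0.3647 = 9.498 µg/L.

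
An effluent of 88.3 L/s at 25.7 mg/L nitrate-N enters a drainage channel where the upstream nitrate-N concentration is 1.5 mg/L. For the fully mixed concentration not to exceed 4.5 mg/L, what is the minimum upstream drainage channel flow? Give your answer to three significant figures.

624 L/s

Set C_mix = 4.5: (Q·1.500 + 88.30·25.70) / (Q + 88.30) = 4.5
→ Q = 88.30·(25.70 − 4.5)/(4.5 − 1.500) = 624.0 L/s.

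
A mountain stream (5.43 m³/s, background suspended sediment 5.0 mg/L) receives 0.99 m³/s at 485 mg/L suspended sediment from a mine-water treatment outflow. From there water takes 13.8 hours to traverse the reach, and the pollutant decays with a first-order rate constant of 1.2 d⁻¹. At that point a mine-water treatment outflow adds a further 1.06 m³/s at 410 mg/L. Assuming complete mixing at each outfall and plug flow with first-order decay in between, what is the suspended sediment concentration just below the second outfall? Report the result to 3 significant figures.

Mixed concentration C = ΣQC/ΣQ = (5.430·5.000 + 0.9900·485.0) / 6.420 = 507.3/6.420 = 79.02 mg/L; combined flow 6.420 m³/s.
After decay, C = 79.02 × e^(−kt) = 79.02 × 0.5016 = 39.63 mg/L.
Second outfall: C = (6.420·39.63 + 1.060·410.0)/7.480 = 92.12 mg/L.

92.1 mg/L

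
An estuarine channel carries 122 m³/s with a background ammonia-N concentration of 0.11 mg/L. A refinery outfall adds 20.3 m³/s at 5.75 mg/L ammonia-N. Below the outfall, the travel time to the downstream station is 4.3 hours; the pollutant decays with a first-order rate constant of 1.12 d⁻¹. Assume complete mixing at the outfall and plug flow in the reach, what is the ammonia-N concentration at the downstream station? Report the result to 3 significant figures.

Mixed concentration C = ΣQC/ΣQ = (122.0·0.1100 + 20.30·5.750) / 142.3 = 130.1/142.3 = 0.9146 mg/L.
First-order decay: C = 0.9146·exp(−k·t) = 0.9146·0.8182 = 0.7483 mg/L.

0.748 mg/L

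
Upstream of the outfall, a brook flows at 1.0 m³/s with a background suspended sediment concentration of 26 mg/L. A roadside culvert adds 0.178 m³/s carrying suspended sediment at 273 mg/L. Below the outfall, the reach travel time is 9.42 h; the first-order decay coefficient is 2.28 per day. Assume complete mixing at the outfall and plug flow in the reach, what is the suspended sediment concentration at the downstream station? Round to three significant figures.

Flow-weighted average: C = (1.000·26.00 + 0.1780·273.0) / 1.178 = 74.59/1.178 = 63.32 mg/L.
After decay, C = 63.32 × e^(−kt) = 63.32 × 0.4086 = 25.88 mg/L.

25.9 mg/L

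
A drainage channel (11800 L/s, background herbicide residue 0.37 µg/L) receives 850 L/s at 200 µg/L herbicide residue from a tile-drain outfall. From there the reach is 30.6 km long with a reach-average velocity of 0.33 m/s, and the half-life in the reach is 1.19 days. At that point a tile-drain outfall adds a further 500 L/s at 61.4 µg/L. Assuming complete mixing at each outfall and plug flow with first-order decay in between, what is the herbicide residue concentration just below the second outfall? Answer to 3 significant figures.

9.43 µg/L

Mixed concentration C = ΣQC/ΣQ = (11800·0.3700 + 850.0·200.0) / 12650 = 174400/12650 = 13.78 µg/L; combined flow 12650 L/s.
Travel time t = 30.6·1000 / 0.33 = 92730 s = 25.76 h.
Half-life 1.19 d → k = ln 2 / 1.19 = 0.5825 d⁻¹.
After decay, C = 13.78 × e^(−kt) = 13.78 × 0.5352 = 7.377 µg/L.
Second outfall: C = (12650·7.377 + 500.0·61.40)/13150 = 9.431 µg/L.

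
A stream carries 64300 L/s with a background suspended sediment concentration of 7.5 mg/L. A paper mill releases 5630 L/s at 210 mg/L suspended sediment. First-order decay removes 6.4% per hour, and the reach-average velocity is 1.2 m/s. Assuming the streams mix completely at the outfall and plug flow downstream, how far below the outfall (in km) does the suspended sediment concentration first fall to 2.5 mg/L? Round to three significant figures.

147 km

Conservation of mass: C = (64300·7.500 + 5630·210.0) / 69930 = 1665000/69930 = 23.80 mg/L.
6.4%/h lost → k = −ln(1 − 0.064) = 0.06614 h⁻¹.
Set 23.80·exp(−k·t) = 2.5 → t = ln(23.80/2.5)/k = 122700 s = 34.07 h.
Distance = v·t = 1.2·122700 = 147200 m = 147.2 km.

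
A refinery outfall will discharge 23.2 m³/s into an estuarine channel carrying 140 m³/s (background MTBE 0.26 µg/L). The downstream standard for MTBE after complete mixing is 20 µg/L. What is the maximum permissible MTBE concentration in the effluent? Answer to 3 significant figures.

139 µg/L

At the limit, (Qr·Cr + Qe·Cₑ)/(Qr + Qe) = 20:
Cₑ = (163.2·20 − 140.0·0.2600) / 23.20 = 139.1 µg/L.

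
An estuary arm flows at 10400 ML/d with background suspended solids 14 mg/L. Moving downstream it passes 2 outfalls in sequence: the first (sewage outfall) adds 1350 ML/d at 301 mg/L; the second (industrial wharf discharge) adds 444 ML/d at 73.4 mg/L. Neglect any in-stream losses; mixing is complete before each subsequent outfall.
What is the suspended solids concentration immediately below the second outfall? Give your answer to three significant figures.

47.9 mg/L

After outfall 1: Q = 10400 + 1350 = 11750 ML/d; C = (10400·14.00 + 1350·301.0)/11750 = 46.97 mg/L.
After outfall 2: Q = 11750 + 444.0 = 12190 ML/d; C = (11750·46.97 + 444.0·73.40)/12190 = 47.94 mg/L.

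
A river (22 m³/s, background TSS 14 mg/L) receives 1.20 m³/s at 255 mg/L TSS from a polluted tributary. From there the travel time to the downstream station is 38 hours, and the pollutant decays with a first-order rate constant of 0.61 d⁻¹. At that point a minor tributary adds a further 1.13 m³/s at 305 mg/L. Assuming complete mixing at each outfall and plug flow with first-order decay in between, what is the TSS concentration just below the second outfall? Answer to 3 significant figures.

Mass balance: C = (22.00·14.00 + 1.200·255.0) / 23.20 = 614.0/23.20 = 26.47 mg/L; combined flow 23.20 m³/s.
Applying C = C₀e^(−kt): 26.47 × 0.3807 = 10.07 mg/L.
At the second outfall, C = (23.20·10.07 + 1.130·305.0) / (23.20 + 1.130) = 23.77 mg/L.

23.8 mg/L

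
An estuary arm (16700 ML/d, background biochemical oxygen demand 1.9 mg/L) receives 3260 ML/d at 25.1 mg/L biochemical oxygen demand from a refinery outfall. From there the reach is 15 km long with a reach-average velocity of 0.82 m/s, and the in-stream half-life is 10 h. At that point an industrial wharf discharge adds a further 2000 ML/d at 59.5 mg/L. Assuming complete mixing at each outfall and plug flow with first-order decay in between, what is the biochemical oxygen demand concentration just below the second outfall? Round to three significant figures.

Mixed concentration C = ΣQC/ΣQ = (16700·1.900 + 3260·25.10) / 19960 = 113600/19960 = 5.689 mg/L; combined flow 19960 ML/d.
Travel time t = 15·1000 / 0.82 = 18290 s = 5.081 h.
Half-life 10 h → k = ln 2 / 10 = 0.06931 h⁻¹ = 1.664 d⁻¹.
Applying C = C₀e^(−kt): 5.689 × 0.7031 = 4.000 mg/L.
At the second outfall, C = (19960·4.000 + 2000·59.50) / (19960 + 2000) = 9.055 mg/L.

9.05 mg/L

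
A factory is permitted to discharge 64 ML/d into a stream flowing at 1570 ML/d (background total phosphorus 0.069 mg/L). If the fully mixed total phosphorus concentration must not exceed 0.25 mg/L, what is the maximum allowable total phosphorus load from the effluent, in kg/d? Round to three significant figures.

300 kg/d

Mass balance at the limit: 1570·0.06900 + 64.00·Cₑ = 1634·0.25 → Cₑ = 4.690 mg/L.
64.00 ML/d = 0.7407 m³/s. Load = 0.7407 m³/s × 4.690 g/m³ × 86 400 s/d = 300.2 kg/d.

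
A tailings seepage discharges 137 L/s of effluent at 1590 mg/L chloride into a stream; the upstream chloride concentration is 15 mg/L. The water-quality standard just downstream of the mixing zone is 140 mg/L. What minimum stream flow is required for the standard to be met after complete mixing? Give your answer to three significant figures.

Set C_mix = 140: (Q·15.00 + 137.0·1590) / (Q + 137.0) = 140
→ Q = 137.0·(1590 − 140)/(140 − 15.00) = 1589 L/s.

1590 L/s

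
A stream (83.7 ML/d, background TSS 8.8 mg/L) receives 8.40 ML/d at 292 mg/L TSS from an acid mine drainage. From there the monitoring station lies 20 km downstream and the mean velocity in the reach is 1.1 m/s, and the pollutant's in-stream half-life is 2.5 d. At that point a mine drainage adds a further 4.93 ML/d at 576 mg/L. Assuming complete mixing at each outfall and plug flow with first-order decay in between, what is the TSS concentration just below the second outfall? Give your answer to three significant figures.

Flow-weighted average: C = (83.70·8.800 + 8.400·292.0) / 92.10 = 3189/92.10 = 34.63 mg/L; combined flow 92.10 ML/d.
Travel time t = 20·1000 / 1.1 = 18180 s = 5.051 h.
Half-life 2.5 d → k = ln 2 / 2.5 = 0.2773 d⁻¹.
After decay, C = 34.63 × e^(−kt) = 34.63 × 0.9433 = 32.67 mg/L.
Second outfall: C = (92.10·32.67 + 4.930·576.0)/97.03 = 60.27 mg/L.

60.3 mg/L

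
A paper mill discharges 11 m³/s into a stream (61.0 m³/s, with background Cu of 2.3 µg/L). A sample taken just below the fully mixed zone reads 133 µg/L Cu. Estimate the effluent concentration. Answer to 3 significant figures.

Mass balance: 61.00·2.300 + 11.00·Cₑ = 72.00·133.0
→ Cₑ = (72.00·133.0 − 61.00·2.300) / 11.00 = 857.8 µg/L.

858 µg/L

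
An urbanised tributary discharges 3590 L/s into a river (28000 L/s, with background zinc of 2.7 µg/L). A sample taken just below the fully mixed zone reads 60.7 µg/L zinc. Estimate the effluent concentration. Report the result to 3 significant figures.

513 µg/L

Mass balance: 28000·2.700 + 3590·Cₑ = 31590·60.70
→ Cₑ = (31590·60.70 − 28000·2.700) / 3590 = 513.1 µg/L.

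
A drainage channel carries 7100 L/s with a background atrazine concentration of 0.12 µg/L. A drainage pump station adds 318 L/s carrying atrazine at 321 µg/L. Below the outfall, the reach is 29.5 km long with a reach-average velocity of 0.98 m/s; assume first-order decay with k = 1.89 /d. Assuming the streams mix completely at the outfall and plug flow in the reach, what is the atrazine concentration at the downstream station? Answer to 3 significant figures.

7.18 µg/L

Conservation of mass: C = (7100·0.1200 + 318.0·321.0) / 7418 = 102900/7418 = 13.88 µg/L.
Travel time t = 29.5·1000 / 0.98 = 30100 s = 8.362 h.
Decay over the reach: 13.88·exp(−kt) = 13.88·0.5176 = 7.183 µg/L.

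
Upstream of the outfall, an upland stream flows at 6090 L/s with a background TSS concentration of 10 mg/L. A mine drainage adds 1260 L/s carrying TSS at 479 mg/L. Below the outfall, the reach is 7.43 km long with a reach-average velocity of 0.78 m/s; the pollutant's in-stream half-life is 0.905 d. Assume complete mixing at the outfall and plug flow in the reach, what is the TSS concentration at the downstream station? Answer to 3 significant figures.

After mixing, C = (6090·10.00 + 1260·479.0) / 7350 = 664400/7350 = 90.40 mg/L.
Travel time t = 7.43·1000 / 0.78 = 9526 s = 2.646 h.
Half-life 0.905 d → k = ln 2 / 0.905 = 0.7659 d⁻¹.
First-order decay: C = 90.40·exp(−k·t) = 90.40·0.9190 = 83.08 mg/L.

83.1 mg/L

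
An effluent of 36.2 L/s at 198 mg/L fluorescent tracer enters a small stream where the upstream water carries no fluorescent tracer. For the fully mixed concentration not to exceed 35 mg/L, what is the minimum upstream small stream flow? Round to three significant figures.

169 L/s

Set C_mix = 35: (Q·0 + 36.20·198.0) / (Q + 36.20) = 35
→ Q = 36.20·(198.0 − 35)/(35 − 0) = 168.6 L/s.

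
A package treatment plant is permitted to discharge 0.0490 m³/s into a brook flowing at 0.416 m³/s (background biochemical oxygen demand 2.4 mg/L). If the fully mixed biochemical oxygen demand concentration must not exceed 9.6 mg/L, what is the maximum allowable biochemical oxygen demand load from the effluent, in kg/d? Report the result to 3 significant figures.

299 kg/d

Mass balance at the limit: 0.4160·2.400 + 0.04900·Cₑ = 0.4650·9.6 → Cₑ = 70.73 mg/L.
Load = 0.04900 m³/s × 70.73 g/m³ × 86 400 s/d = 299.4 kg/d.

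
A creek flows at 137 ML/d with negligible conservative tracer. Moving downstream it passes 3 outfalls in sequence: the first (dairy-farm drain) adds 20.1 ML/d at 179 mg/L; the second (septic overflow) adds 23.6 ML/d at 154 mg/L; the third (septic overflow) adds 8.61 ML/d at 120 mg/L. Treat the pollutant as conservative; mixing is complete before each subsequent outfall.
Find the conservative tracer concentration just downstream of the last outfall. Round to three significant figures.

Below outfall 1: Q → 157.1 ML/d, C = (137.0·0 + 20.10·179.0)/157.1 = 22.90 mg/L.
Below outfall 2: Q → 180.7 ML/d, C = (157.1·22.90 + 23.60·154.0)/180.7 = 40.02 mg/L.
Below outfall 3: Q → 189.3 ML/d, C = (180.7·40.02 + 8.610·120.0)/189.3 = 43.66 mg/L.

43.7 mg/L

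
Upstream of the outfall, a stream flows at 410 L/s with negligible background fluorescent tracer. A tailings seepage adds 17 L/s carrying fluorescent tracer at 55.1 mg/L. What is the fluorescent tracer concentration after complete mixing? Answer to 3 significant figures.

Conservation of mass: C = (410.0·0 + 17.00·55.10) / 427.0 = 936.7/427.0 = 2.194 mg/L.

2.19 mg/L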